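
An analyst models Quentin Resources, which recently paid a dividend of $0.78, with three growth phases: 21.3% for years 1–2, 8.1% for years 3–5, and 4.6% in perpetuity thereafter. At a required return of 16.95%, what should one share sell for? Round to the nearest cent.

Three-stage DDM. Project D₁…D_5; terminal Gordon value at t=5 with g = 0.046; discount at r = 0.1695.
D_1 = 0.9461
D_2 = 1.1477
D_3 = 1.2406
D_4 = 1.3411
D_5 = 1.4498
TV_5 = 1.5164/(0.1695−0.046) = 12.2789
P₀ = Σ Dₜ/(1+r)ᵗ + TV_5/(1+r)^5 = 9.4158

$9.42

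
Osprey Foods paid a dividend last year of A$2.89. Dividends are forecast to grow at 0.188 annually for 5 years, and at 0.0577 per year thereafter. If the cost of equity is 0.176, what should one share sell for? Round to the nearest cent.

Two-stage DDM. Project D₁…D_5 at 0.188, terminal growth 0.0577, discount at r = 0.176.
D_1 = 3.4333
D_2 = 4.0788
D_3 = 4.8456
D_4 = 5.7566
D_5 = 6.8388
Terminal value at t=5: TV = D_6/(r−g) = 7.2334/(0.176−0.0577) = 61.1446
P₀ = 3.4333/(1+0.176)^1 + 4.0788/(1+0.176)^2 + 4.8456/(1+0.176)^3 + 5.7566/(1+0.176)^4 + 6.8388/(1+0.176)^5 + 61.1446/(1+0.176)^5 = 42.0829

A$42.08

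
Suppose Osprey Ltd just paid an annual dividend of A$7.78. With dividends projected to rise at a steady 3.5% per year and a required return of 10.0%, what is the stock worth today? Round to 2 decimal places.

A$123.88

Gordon growth model: P₀ = D₁/(r − g). D₁ = 7.78 × (1 + 0.035) = 8.0523.
P₀ = 8.0523 / (0.1 − 0.035) = 8.0523 / 0.065 = 123.8815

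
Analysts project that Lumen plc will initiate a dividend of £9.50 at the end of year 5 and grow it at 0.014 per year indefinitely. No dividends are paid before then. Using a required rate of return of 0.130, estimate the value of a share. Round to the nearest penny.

Deferred-dividend DDM. At t=4 the remaining stream is a growing perpetuity with first payment D_5 = 9.50.
V_4 = D_5/(r−g) = 9.50/(0.13−0.014) = 81.8966
P₀ = V_4/(1+r)^4 = 81.8966/(1+0.13)^4 = 50.2287

£50.23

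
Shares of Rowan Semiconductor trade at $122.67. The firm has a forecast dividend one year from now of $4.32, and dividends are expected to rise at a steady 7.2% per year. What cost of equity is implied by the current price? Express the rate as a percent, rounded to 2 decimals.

Rearranging the constant-growth DDM: r = D₁/P₀ + g.
r = 4.3200 / 122.67 + 0.072 = 0.03522 + 0.072 = 0.10722

10.72%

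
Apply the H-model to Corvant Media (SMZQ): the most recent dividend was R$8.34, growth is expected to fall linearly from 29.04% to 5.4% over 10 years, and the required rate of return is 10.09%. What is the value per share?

H-model: P₀ = D₀[(1+g_L) + H(g_S−g_L)]/(r−g_L), with H = 10/2 = 5.
P₀ = 8.34 × [(1+0.054) + 5×(0.2904−0.054)] / (0.1009−0.054)
   = 8.34 × 2.2360 / 0.0469 = 397.6171

R$397.62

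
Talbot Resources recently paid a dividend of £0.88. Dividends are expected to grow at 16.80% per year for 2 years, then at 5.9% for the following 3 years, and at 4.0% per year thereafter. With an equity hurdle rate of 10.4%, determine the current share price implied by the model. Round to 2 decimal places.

Three-stage DDM. Project D₁…D_5; terminal Gordon value at t=5 with g = 0.04; discount at r = 0.104.
D_1 = 1.0278
D_2 = 1.2005
D_3 = 1.2713
D_4 = 1.3464
D_5 = 1.4258
TV_5 = 1.4828/(0.104−0.04) = 23.1691
P₀ = Σ Dₜ/(1+r)ᵗ + TV_5/(1+r)^5 = 18.7640

£18.76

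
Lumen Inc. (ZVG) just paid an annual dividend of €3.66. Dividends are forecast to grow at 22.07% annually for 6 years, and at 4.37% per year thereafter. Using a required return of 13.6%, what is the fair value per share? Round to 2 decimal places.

€92.17

Two-stage DDM. Project D₁…D_6 at 0.2207, terminal growth 0.0437, discount at r = 0.136.
D_1 = 4.4678
D_2 = 5.4538
D_3 = 6.6575
D_4 = 8.1267
D_5 = 9.9203
D_6 = 12.1097
Terminal value at t=6: TV = D_7/(r−g) = 12.6389/(0.136−0.0437) = 136.9332
P₀ = 4.4678/(1+0.136)^1 + 5.4538/(1+0.136)^2 + 6.6575/(1+0.136)^3 + 8.1267/(1+0.136)^4 + 9.9203/(1+0.136)^5 + 12.1097/(1+0.136)^6 + 136.9332/(1+0.136)^6 = 92.1729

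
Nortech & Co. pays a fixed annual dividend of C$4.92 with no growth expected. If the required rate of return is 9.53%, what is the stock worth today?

C$51.63

Zero-growth DDM (perpetuity): P₀ = D/r = 4.92 / 0.0953 = 51.6264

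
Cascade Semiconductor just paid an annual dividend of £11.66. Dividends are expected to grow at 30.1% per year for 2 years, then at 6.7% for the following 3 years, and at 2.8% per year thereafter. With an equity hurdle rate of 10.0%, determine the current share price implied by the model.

Three-stage DDM. Project D₁…D_5; terminal Gordon value at t=5 with g = 0.028; discount at r = 0.1.
D_1 = 15.1697
D_2 = 19.7357
D_3 = 21.0580
D_4 = 22.4689
D_5 = 23.9743
TV_5 = 24.6456/(0.1−0.028) = 342.3001
P₀ = Σ Dₜ/(1+r)ᵗ + TV_5/(1+r)^5 = 288.6965

£288.70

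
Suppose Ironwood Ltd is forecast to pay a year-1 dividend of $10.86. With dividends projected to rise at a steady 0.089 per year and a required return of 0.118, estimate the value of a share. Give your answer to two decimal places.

Gordon growth model: P₀ = D₁/(r − g), with D₁ = 10.86 given directly.
P₀ = 10.8600 / (0.118 − 0.089) = 10.8600 / 0.029 = 374.4828

$374.48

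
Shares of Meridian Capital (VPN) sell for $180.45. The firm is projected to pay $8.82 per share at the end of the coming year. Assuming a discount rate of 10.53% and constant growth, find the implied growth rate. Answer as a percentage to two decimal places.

From P₀ = D₁/(r − g), the implied growth is g = r − D₁/P₀.
g = 0.1053 − 8.82/180.45 = 0.1053 − 0.04888 = 0.05642

5.64%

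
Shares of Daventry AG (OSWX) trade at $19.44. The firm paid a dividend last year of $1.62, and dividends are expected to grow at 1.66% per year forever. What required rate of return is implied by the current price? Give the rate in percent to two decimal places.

10.13%

Rearranging the constant-growth DDM: r = D₁/P₀ + g.
D₁ = 1.62 × (1 + 0.0166) = 1.6469.
r = 1.6469 / 19.44 + 0.0166 = 0.08472 + 0.0166 = 0.10132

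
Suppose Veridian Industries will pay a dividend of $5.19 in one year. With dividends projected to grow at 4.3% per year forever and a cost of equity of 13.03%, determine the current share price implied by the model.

$59.45

Gordon growth model: P₀ = D₁/(r − g), with D₁ = 5.19 given directly.
P₀ = 5.1900 / (0.1303 − 0.043) = 5.1900 / 0.0873 = 59.4502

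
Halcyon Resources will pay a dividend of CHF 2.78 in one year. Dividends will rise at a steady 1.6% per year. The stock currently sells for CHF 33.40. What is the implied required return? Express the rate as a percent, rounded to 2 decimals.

Rearranging the constant-growth DDM: r = D₁/P₀ + g.
r = 2.7800 / 33.40 + 0.016 = 0.08323 + 0.016 = 0.09923

9.92%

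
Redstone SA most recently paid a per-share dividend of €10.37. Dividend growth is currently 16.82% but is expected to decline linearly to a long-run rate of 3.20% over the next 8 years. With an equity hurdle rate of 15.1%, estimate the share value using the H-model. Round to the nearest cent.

H-model: P₀ = D₀[(1+g_L) + H(g_S−g_L)]/(r−g_L), with H = 8/2 = 4.
P₀ = 10.37 × [(1+0.032) + 4×(0.1682−0.032)] / (0.151−0.032)
   = 10.37 × 1.5768 / 0.119 = 137.4069

€137.41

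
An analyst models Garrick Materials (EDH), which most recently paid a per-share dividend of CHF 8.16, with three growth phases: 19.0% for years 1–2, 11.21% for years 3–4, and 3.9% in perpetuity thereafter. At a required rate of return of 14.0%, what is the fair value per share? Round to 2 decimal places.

Three-stage DDM. Project D₁…D_4; terminal Gordon value at t=4 with g = 0.039; discount at r = 0.14.
D_1 = 9.7104
D_2 = 11.5554
D_3 = 12.8507
D_4 = 14.2913
TV_4 = 14.8487/(0.14−0.039) = 147.0165
P₀ = Σ Dₜ/(1+r)ᵗ + TV_4/(1+r)^4 = 121.5904

CHF 121.59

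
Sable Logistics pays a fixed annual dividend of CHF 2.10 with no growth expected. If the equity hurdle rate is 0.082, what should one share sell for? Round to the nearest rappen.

Zero-growth DDM (perpetuity): P₀ = D/r = 2.10 / 0.082 = 25.6098

CHF 25.61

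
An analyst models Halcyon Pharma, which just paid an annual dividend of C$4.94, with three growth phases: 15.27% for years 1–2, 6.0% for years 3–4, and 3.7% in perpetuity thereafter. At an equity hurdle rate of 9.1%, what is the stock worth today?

C$121.26

Three-stage DDM. Project D₁…D_4; terminal Gordon value at t=4 with g = 0.037; discount at r = 0.091.
D_1 = 5.6943
D_2 = 6.5639
D_3 = 6.9577
D_4 = 7.3752
TV_4 = 7.6480/(0.091−0.037) = 141.6303
P₀ = Σ Dₜ/(1+r)ᵗ + TV_4/(1+r)^4 = 121.2645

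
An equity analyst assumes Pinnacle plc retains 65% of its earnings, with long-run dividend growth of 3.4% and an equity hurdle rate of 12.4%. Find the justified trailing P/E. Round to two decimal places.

4.02

Payout ratio b = 1 − 0.65 = 0.35.
Justified trailing P/E = b(1+g)/(r−g) = 0.35×(1+0.034)/(0.124−0.034) = 4.0211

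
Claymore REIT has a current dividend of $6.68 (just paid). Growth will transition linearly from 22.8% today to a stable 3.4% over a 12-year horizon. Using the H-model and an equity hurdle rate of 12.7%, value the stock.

H-model: P₀ = D₀[(1+g_L) + H(g_S−g_L)]/(r−g_L), with H = 12/2 = 6.
P₀ = 6.68 × [(1+0.034) + 6×(0.228−0.034)] / (0.127−0.034)
   = 6.68 × 2.1980 / 0.093 = 157.8778

$157.88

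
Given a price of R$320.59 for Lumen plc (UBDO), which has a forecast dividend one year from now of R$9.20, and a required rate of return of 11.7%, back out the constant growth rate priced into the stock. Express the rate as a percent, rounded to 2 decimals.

From P₀ = D₁/(r − g), the implied growth is g = r − D₁/P₀.
g = 0.117 − 9.20/320.59 = 0.117 − 0.02870 = 0.08830

8.83%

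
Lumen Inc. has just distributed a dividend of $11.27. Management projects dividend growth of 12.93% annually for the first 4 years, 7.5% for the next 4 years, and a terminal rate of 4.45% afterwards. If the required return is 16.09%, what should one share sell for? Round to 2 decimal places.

$142.12

Three-stage DDM. Project D₁…D_8; terminal Gordon value at t=8 with g = 0.0445; discount at r = 0.1609.
D_1 = 12.7272
D_2 = 14.3728
D_3 = 16.2312
D_4 = 18.3299
D_5 = 19.7047
D_6 = 21.1825
D_7 = 22.7712
D_8 = 24.4791
TV_8 = 25.5684/(0.1609−0.0445) = 219.6598
P₀ = Σ Dₜ/(1+r)ᵗ + TV_8/(1+r)^8 = 142.1153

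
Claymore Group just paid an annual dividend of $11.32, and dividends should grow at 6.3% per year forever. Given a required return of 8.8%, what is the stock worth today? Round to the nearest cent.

$481.33

Gordon growth model: P₀ = D₁/(r − g). D₁ = 11.32 × (1 + 0.063) = 12.0332.
P₀ = 12.0332 / (0.088 − 0.063) = 12.0332 / 0.025 = 481.3264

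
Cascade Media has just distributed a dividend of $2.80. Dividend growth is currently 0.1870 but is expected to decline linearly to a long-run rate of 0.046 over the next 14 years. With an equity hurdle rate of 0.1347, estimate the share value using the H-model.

$64.18

H-model: P₀ = D₀[(1+g_L) + H(g_S−g_L)]/(r−g_L), with H = 14/2 = 7.
P₀ = 2.80 × [(1+0.046) + 7×(0.187−0.046)] / (0.1347−0.046)
   = 2.80 × 2.0330 / 0.0887 = 64.1759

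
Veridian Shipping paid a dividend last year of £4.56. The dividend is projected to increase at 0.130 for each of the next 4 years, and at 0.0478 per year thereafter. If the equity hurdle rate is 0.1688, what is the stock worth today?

£51.28

Two-stage DDM. Project D₁…D_4 at 0.13, terminal growth 0.0478, discount at r = 0.1688.
D_1 = 5.1528
D_2 = 5.8227
D_3 = 6.5796
D_4 = 7.4350
Terminal value at t=4: TV = D_5/(r−g) = 7.7904/(0.1688−0.0478) = 64.3831
P₀ = 5.1528/(1+0.1688)^1 + 5.8227/(1+0.1688)^2 + 6.5796/(1+0.1688)^3 + 7.4350/(1+0.1688)^4 + 64.3831/(1+0.1688)^4 = 51.2750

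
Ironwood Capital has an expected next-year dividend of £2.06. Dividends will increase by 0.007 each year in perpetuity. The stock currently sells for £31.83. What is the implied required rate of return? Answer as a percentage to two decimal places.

Rearranging the constant-growth DDM: r = D₁/P₀ + g.
r = 2.0600 / 31.83 + 0.007 = 0.06472 + 0.007 = 0.07172

7.17%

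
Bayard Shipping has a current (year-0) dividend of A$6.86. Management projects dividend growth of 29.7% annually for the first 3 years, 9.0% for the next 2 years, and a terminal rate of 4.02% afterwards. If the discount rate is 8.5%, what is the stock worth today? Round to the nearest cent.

A$327.91

Three-stage DDM. Project D₁…D_5; terminal Gordon value at t=5 with g = 0.0402; discount at r = 0.085.
D_1 = 8.8974
D_2 = 11.5400
D_3 = 14.9673
D_4 = 16.3144
D_5 = 17.7827
TV_5 = 18.4975/(0.085−0.0402) = 412.8914
P₀ = Σ Dₜ/(1+r)ᵗ + TV_5/(1+r)^5 = 327.9110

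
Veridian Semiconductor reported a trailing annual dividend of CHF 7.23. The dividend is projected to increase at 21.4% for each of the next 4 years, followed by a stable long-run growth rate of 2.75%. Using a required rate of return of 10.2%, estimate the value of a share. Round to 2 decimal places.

CHF 183.92

Two-stage DDM. Project D₁…D_4 at 0.214, terminal growth 0.0275, discount at r = 0.102.
D_1 = 8.7772
D_2 = 10.6555
D_3 = 12.9358
D_4 = 15.7041
Terminal value at t=4: TV = D_5/(r−g) = 16.1360/(0.102−0.0275) = 216.5901
P₀ = 8.7772/(1+0.102)^1 + 10.6555/(1+0.102)^2 + 12.9358/(1+0.102)^3 + 15.7041/(1+0.102)^4 + 216.5901/(1+0.102)^4 = 183.9166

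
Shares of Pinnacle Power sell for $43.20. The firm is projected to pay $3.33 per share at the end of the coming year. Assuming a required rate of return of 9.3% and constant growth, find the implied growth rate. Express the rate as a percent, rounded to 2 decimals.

1.59%

From P₀ = D₁/(r − g), the implied growth is g = r − D₁/P₀.
g = 0.093 − 3.33/43.20 = 0.093 − 0.07708 = 0.01592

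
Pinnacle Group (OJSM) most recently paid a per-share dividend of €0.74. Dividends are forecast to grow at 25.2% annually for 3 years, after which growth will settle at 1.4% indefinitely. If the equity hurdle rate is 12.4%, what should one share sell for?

€12.19

Two-stage DDM. Project D₁…D_3 at 0.252, terminal growth 0.014, discount at r = 0.124.
D_1 = 0.9265
D_2 = 1.1600
D_3 = 1.4523
Terminal value at t=3: TV = D_4/(r−g) = 1.4726/(0.124−0.014) = 13.3872
P₀ = 0.9265/(1+0.124)^1 + 1.1600/(1+0.124)^2 + 1.4523/(1+0.124)^3 + 13.3872/(1+0.124)^3 = 12.1925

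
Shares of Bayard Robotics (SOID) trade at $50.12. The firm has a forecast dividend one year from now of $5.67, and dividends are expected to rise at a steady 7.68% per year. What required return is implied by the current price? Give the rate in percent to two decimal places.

18.99%

Rearranging the constant-growth DDM: r = D₁/P₀ + g.
r = 5.6700 / 50.12 + 0.0768 = 0.11313 + 0.0768 = 0.18993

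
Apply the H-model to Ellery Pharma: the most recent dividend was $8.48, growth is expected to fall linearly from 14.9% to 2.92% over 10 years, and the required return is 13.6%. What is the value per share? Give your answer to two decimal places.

H-model: P₀ = D₀[(1+g_L) + H(g_S−g_L)]/(r−g_L), with H = 10/2 = 5.
P₀ = 8.48 × [(1+0.0292) + 5×(0.149−0.0292)] / (0.136−0.0292)
   = 8.48 × 1.6282 / 0.1068 = 129.2803

$129.28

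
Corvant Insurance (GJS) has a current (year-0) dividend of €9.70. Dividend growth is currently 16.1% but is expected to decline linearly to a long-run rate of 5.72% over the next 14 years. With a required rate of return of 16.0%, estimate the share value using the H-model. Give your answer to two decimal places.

H-model: P₀ = D₀[(1+g_L) + H(g_S−g_L)]/(r−g_L), with H = 14/2 = 7.
P₀ = 9.70 × [(1+0.0572) + 7×(0.161−0.0572)] / (0.16−0.0572)
   = 9.70 × 1.7838 / 0.1028 = 168.3158

€168.32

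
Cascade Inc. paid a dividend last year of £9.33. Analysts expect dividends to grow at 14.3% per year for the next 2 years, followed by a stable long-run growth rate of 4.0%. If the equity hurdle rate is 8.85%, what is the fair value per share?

Two-stage DDM. Project D₁…D_2 at 0.143, terminal growth 0.04, discount at r = 0.0885.
D_1 = 10.6642
D_2 = 12.1892
Terminal value at t=2: TV = D_3/(r−g) = 12.6767/(0.0885−0.04) = 261.3760
P₀ = 10.6642/(1+0.0885)^1 + 12.1892/(1+0.0885)^2 + 261.3760/(1+0.0885)^2 = 240.6865

£240.69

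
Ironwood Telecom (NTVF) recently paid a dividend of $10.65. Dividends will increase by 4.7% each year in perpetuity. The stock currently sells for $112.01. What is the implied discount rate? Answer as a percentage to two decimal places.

Rearranging the constant-growth DDM: r = D₁/P₀ + g.
D₁ = 10.65 × (1 + 0.047) = 11.1505.
r = 11.1505 / 112.01 + 0.047 = 0.09955 + 0.047 = 0.14655

14.65%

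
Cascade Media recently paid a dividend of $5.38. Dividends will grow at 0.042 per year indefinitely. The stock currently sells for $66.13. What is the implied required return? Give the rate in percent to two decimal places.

Rearranging the constant-growth DDM: r = D₁/P₀ + g.
D₁ = 5.38 × (1 + 0.042) = 5.6060.
r = 5.6060 / 66.13 + 0.042 = 0.08477 + 0.042 = 0.12677

12.68%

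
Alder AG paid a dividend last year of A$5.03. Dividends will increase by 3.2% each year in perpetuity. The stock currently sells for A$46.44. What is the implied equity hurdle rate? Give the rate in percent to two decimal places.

Rearranging the constant-growth DDM: r = D₁/P₀ + g.
D₁ = 5.03 × (1 + 0.032) = 5.1910.
r = 5.1910 / 46.44 + 0.032 = 0.11178 + 0.032 = 0.14378

14.38%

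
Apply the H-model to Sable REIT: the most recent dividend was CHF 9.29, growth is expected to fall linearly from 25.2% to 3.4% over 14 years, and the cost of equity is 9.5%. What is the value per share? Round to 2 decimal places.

H-model: P₀ = D₀[(1+g_L) + H(g_S−g_L)]/(r−g_L), with H = 14/2 = 7.
P₀ = 9.29 × [(1+0.034) + 7×(0.252−0.034)] / (0.095−0.034)
   = 9.29 × 2.5600 / 0.061 = 389.8754

CHF 389.88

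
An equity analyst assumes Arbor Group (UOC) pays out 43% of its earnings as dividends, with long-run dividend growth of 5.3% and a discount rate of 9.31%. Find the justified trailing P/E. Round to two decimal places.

Justified trailing P/E = b(1+g)/(r−g) = 0.43×(1+0.053)/(0.0931−0.053) = 11.2915

11.29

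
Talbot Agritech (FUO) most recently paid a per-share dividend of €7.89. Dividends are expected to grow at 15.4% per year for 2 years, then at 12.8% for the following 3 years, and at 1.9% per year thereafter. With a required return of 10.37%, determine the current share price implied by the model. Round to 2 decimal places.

Three-stage DDM. Project D₁…D_5; terminal Gordon value at t=5 with g = 0.019; discount at r = 0.1037.
D_1 = 9.1051
D_2 = 10.5072
D_3 = 11.8522
D_4 = 13.3692
D_5 = 15.0805
TV_5 = 15.3670/(0.1037−0.019) = 181.4290
P₀ = Σ Dₜ/(1+r)ᵗ + TV_5/(1+r)^5 = 154.6855

€154.69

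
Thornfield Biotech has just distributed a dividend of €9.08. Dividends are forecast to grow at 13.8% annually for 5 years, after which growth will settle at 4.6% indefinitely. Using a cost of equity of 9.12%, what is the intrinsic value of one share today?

€310.81

Two-stage DDM. Project D₁…D_5 at 0.138, terminal growth 0.046, discount at r = 0.0912.
D_1 = 10.3330
D_2 = 11.7590
D_3 = 13.3817
D_4 = 15.2284
D_5 = 17.3299
Terminal value at t=5: TV = D_6/(r−g) = 18.1271/(0.0912−0.046) = 401.0425
P₀ = 10.3330/(1+0.0912)^1 + 11.7590/(1+0.0912)^2 + 13.3817/(1+0.0912)^3 + 15.2284/(1+0.0912)^4 + 17.3299/(1+0.0912)^5 + 401.0425/(1+0.0912)^5 = 310.8065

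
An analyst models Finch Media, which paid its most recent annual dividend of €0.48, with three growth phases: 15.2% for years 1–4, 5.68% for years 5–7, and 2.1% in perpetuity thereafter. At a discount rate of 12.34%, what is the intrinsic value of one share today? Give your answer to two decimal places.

Three-stage DDM. Project D₁…D_7; terminal Gordon value at t=7 with g = 0.021; discount at r = 0.1234.
D_1 = 0.5530
D_2 = 0.6370
D_3 = 0.7338
D_4 = 0.8454
D_5 = 0.8934
D_6 = 0.9441
D_7 = 0.9978
TV_7 = 1.0187/(0.1234−0.021) = 9.9484
P₀ = Σ Dₜ/(1+r)ᵗ + TV_7/(1+r)^7 = 7.8619

€7.86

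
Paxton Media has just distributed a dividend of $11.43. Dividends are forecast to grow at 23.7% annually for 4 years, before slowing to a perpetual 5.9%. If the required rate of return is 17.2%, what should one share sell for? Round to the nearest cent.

Two-stage DDM. Project D₁…D_4 at 0.237, terminal growth 0.059, discount at r = 0.172.
D_1 = 14.1389
D_2 = 17.4898
D_3 = 21.6349
D_4 = 26.7624
Terminal value at t=4: TV = D_5/(r−g) = 28.3414/(0.172−0.059) = 250.8087
P₀ = 14.1389/(1+0.172)^1 + 17.4898/(1+0.172)^2 + 21.6349/(1+0.172)^3 + 26.7624/(1+0.172)^4 + 250.8087/(1+0.172)^4 = 185.3534

$185.35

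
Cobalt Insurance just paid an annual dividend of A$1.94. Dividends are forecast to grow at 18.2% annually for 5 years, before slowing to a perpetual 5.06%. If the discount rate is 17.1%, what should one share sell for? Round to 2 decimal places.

Two-stage DDM. Project D₁…D_5 at 0.182, terminal growth 0.0506, discount at r = 0.171.
D_1 = 2.2931
D_2 = 2.7104
D_3 = 3.2037
D_4 = 3.7868
D_5 = 4.4760
Terminal value at t=5: TV = D_6/(r−g) = 4.7025/(0.171−0.0506) = 39.0571
P₀ = 2.2931/(1+0.171)^1 + 2.7104/(1+0.171)^2 + 3.2037/(1+0.171)^3 + 3.7868/(1+0.171)^4 + 4.4760/(1+0.171)^5 + 39.0571/(1+0.171)^5 = 27.7152

A$27.72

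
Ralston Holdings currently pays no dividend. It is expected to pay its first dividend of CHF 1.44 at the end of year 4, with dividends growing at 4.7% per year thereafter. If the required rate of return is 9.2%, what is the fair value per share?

Deferred-dividend DDM. At t=3 the remaining stream is a growing perpetuity with first payment D_4 = 1.44.
V_3 = D_4/(r−g) = 1.44/(0.092−0.047) = 32.0000
P₀ = V_3/(1+r)^3 = 32.0000/(1+0.092)^3 = 24.5744

CHF 24.57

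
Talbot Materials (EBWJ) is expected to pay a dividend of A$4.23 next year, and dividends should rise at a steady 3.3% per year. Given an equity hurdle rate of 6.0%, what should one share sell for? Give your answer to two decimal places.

A$156.67

Gordon growth model: P₀ = D₁/(r − g), with D₁ = 4.23 given directly.
P₀ = 4.2300 / (0.06 − 0.033) = 4.2300 / 0.027 = 156.6667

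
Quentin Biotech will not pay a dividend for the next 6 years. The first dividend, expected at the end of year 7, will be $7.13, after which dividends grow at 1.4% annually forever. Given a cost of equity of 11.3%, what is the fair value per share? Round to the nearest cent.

Deferred-dividend DDM. At t=6 the remaining stream is a growing perpetuity with first payment D_7 = 7.13.
V_6 = D_7/(r−g) = 7.13/(0.113−0.014) = 72.0202
P₀ = V_6/(1+r)^6 = 72.0202/(1+0.113)^6 = 37.8864

$37.89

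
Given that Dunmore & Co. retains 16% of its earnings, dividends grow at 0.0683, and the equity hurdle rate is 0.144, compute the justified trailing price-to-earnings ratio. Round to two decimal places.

11.85

Payout ratio b = 1 − 0.16 = 0.84.
Justified trailing P/E = b(1+g)/(r−g) = 0.84×(1+0.0683)/(0.144−0.0683) = 11.8543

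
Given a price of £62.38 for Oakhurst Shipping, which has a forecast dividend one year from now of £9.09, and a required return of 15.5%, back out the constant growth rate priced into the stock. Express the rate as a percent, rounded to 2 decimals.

0.93%

From P₀ = D₁/(r − g), the implied growth is g = r − D₁/P₀.
g = 0.155 − 9.09/62.38 = 0.155 − 0.14572 = 0.00928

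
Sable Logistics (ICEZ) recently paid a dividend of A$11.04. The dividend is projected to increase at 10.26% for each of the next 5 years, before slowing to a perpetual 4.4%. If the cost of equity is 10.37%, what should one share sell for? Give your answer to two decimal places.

A$247.14

Two-stage DDM. Project D₁…D_5 at 0.1026, terminal growth 0.044, discount at r = 0.1037.
D_1 = 12.1727
D_2 = 13.4216
D_3 = 14.7987
D_4 = 16.3170
D_5 = 17.9912
Terminal value at t=5: TV = D_6/(r−g) = 18.7828/(0.1037−0.044) = 314.6192
P₀ = 12.1727/(1+0.1037)^1 + 13.4216/(1+0.1037)^2 + 14.7987/(1+0.1037)^3 + 16.3170/(1+0.1037)^4 + 17.9912/(1+0.1037)^5 + 314.6192/(1+0.1037)^5 = 247.1363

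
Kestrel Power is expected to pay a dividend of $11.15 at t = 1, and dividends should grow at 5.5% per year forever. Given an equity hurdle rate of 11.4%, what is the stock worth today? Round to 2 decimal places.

$188.98

Gordon growth model: P₀ = D₁/(r − g), with D₁ = 11.15 given directly.
P₀ = 11.1500 / (0.114 − 0.055) = 11.1500 / 0.059 = 188.9831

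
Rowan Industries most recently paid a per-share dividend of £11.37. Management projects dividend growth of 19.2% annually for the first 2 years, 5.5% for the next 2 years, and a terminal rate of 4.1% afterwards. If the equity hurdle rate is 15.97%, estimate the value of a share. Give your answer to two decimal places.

£131.75

Three-stage DDM. Project D₁…D_4; terminal Gordon value at t=4 with g = 0.041; discount at r = 0.1597.
D_1 = 13.5530
D_2 = 16.1552
D_3 = 17.0438
D_4 = 17.9812
TV_4 = 18.7184/(0.1597−0.041) = 157.6950
P₀ = Σ Dₜ/(1+r)ᵗ + TV_4/(1+r)^4 = 131.7514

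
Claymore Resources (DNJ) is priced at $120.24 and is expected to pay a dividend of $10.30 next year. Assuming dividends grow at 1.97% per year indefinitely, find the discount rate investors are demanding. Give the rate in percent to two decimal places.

10.54%

Rearranging the constant-growth DDM: r = D₁/P₀ + g.
r = 10.3000 / 120.24 + 0.0197 = 0.08566 + 0.0197 = 0.10536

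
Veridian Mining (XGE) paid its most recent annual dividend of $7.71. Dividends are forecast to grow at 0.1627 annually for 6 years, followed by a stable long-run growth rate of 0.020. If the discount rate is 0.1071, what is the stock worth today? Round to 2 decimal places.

$176.26

Two-stage DDM. Project D₁…D_6 at 0.1627, terminal growth 0.02, discount at r = 0.1071.
D_1 = 8.9644
D_2 = 10.4229
D_3 = 12.1187
D_4 = 14.0905
D_5 = 16.3830
D_6 = 19.0485
Terminal value at t=6: TV = D_7/(r−g) = 19.4295/(0.1071−0.02) = 223.0706
P₀ = 8.9644/(1+0.1071)^1 + 10.4229/(1+0.1071)^2 + 12.1187/(1+0.1071)^3 + 14.0905/(1+0.1071)^4 + 16.3830/(1+0.1071)^5 + 19.0485/(1+0.1071)^6 + 223.0706/(1+0.1071)^6 = 176.2566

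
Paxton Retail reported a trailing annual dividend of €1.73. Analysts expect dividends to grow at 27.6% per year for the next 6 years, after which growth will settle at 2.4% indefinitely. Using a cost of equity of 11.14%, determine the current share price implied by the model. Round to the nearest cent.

Two-stage DDM. Project D₁…D_6 at 0.276, terminal growth 0.024, discount at r = 0.1114.
D_1 = 2.2075
D_2 = 2.8167
D_3 = 3.5942
D_4 = 4.5862
D_5 = 5.8519
D_6 = 7.4671
Terminal value at t=6: TV = D_7/(r−g) = 7.6463/(0.1114−0.024) = 87.4860
P₀ = 2.2075/(1+0.1114)^1 + 2.8167/(1+0.1114)^2 + 3.5942/(1+0.1114)^3 + 4.5862/(1+0.1114)^4 + 5.8519/(1+0.1114)^5 + 7.4671/(1+0.1114)^6 + 87.4860/(1+0.1114)^6 = 63.7249

€63.72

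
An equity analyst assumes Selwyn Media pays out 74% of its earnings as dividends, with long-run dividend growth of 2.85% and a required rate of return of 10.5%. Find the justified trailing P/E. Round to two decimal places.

9.95

Justified trailing P/E = b(1+g)/(r−g) = 0.74×(1+0.0285)/(0.105−0.0285) = 9.9489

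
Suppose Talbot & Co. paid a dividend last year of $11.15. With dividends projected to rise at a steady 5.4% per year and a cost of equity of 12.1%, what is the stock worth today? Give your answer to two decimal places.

Gordon growth model: P₀ = D₁/(r − g). D₁ = 11.15 × (1 + 0.054) = 11.7521.
P₀ = 11.7521 / (0.121 − 0.054) = 11.7521 / 0.067 = 175.4045

$175.40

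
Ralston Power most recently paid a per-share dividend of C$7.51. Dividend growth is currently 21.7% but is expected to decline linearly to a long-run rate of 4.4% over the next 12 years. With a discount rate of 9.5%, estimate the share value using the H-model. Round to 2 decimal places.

C$306.58

H-model: P₀ = D₀[(1+g_L) + H(g_S−g_L)]/(r−g_L), with H = 12/2 = 6.
P₀ = 7.51 × [(1+0.044) + 6×(0.217−0.044)] / (0.095−0.044)
   = 7.51 × 2.0820 / 0.051 = 306.5847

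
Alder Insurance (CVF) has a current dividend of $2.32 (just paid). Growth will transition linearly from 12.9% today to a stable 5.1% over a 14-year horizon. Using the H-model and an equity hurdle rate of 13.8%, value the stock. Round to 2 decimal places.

$42.59

H-model: P₀ = D₀[(1+g_L) + H(g_S−g_L)]/(r−g_L), with H = 14/2 = 7.
P₀ = 2.32 × [(1+0.051) + 7×(0.129−0.051)] / (0.138−0.051)
   = 2.32 × 1.5970 / 0.087 = 42.5867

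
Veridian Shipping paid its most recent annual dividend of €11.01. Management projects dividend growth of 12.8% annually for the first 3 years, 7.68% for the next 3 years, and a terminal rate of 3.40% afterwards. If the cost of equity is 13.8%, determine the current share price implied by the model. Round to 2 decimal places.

Three-stage DDM. Project D₁…D_6; terminal Gordon value at t=6 with g = 0.034; discount at r = 0.138.
D_1 = 12.4193
D_2 = 14.0089
D_3 = 15.8021
D_4 = 17.0157
D_5 = 18.3225
D_6 = 19.7297
TV_6 = 20.4005/(0.138−0.034) = 196.1584
P₀ = Σ Dₜ/(1+r)ᵗ + TV_6/(1+r)^6 = 151.5960

€151.60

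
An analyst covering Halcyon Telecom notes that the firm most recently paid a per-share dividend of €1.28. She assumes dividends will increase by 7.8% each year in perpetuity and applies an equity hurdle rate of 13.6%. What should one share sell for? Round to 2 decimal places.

Gordon growth model: P₀ = D₁/(r − g). D₁ = 1.28 × (1 + 0.078) = 1.3798.
P₀ = 1.3798 / (0.136 − 0.078) = 1.3798 / 0.058 = 23.7903

€23.79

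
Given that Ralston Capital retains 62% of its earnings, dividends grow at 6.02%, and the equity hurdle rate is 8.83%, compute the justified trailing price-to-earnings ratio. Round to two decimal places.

14.34

Payout ratio b = 1 − 0.62 = 0.38.
Justified trailing P/E = b(1+g)/(r−g) = 0.38×(1+0.0602)/(0.0883−0.0602) = 14.3372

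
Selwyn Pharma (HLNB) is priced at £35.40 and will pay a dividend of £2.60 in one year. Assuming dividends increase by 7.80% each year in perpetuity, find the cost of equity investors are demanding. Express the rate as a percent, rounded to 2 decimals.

Rearranging the constant-growth DDM: r = D₁/P₀ + g.
r = 2.6000 / 35.40 + 0.078 = 0.07345 + 0.078 = 0.15145

15.14%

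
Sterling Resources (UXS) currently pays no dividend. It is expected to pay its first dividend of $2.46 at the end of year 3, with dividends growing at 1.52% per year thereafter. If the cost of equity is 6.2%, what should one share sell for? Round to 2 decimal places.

$46.61

Deferred-dividend DDM. At t=2 the remaining stream is a growing perpetuity with first payment D_3 = 2.46.
V_2 = D_3/(r−g) = 2.46/(0.062−0.0152) = 52.5641
P₀ = V_2/(1+r)^2 = 52.5641/(1+0.062)^2 = 46.6058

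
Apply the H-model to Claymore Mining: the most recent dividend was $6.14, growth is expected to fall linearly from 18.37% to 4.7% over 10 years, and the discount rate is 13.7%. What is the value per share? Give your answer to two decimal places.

$118.06

H-model: P₀ = D₀[(1+g_L) + H(g_S−g_L)]/(r−g_L), with H = 10/2 = 5.
P₀ = 6.14 × [(1+0.047) + 5×(0.1837−0.047)] / (0.137−0.047)
   = 6.14 × 1.7305 / 0.09 = 118.0586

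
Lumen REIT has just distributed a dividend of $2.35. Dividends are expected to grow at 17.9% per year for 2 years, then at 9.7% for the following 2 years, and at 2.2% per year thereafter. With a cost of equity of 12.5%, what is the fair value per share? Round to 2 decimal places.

Three-stage DDM. Project D₁…D_4; terminal Gordon value at t=4 with g = 0.022; discount at r = 0.125.
D_1 = 2.7707
D_2 = 3.2666
D_3 = 3.5835
D_4 = 3.9311
TV_4 = 4.0175/(0.125−0.022) = 39.0052
P₀ = Σ Dₜ/(1+r)ᵗ + TV_4/(1+r)^4 = 34.3655

$34.37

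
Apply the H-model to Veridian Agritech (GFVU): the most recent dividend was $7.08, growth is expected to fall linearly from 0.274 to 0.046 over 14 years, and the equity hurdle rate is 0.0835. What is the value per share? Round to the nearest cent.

H-model: P₀ = D₀[(1+g_L) + H(g_S−g_L)]/(r−g_L), with H = 14/2 = 7.
P₀ = 7.08 × [(1+0.046) + 7×(0.274−0.046)] / (0.0835−0.046)
   = 7.08 × 2.6420 / 0.0375 = 498.8096

$498.81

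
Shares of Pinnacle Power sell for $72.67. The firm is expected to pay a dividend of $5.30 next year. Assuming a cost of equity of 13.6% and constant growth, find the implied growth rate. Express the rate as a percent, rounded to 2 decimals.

From P₀ = D₁/(r − g), the implied growth is g = r − D₁/P₀.
g = 0.136 − 5.30/72.67 = 0.136 − 0.07293 = 0.06307

6.31%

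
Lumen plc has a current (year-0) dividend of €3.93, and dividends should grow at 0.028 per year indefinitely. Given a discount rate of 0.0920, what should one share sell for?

€63.13

Gordon growth model: P₀ = D₁/(r − g). D₁ = 3.93 × (1 + 0.028) = 4.0400.
P₀ = 4.0400 / (0.092 − 0.028) = 4.0400 / 0.064 = 63.1256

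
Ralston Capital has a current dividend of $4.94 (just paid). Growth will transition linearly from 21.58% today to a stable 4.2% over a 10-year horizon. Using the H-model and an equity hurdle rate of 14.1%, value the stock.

$95.36

H-model: P₀ = D₀[(1+g_L) + H(g_S−g_L)]/(r−g_L), with H = 10/2 = 5.
P₀ = 4.94 × [(1+0.042) + 5×(0.2158−0.042)] / (0.141−0.042)
   = 4.94 × 1.9110 / 0.099 = 95.3570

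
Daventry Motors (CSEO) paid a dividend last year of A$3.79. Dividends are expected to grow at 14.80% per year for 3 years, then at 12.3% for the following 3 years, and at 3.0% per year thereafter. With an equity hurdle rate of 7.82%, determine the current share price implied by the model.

Three-stage DDM. Project D₁…D_6; terminal Gordon value at t=6 with g = 0.03; discount at r = 0.0782.
D_1 = 4.3509
D_2 = 4.9949
D_3 = 5.7341
D_4 = 6.4394
D_5 = 7.2314
D_6 = 8.1209
TV_6 = 8.3645/(0.0782−0.03) = 173.5379
P₀ = Σ Dₜ/(1+r)ᵗ + TV_6/(1+r)^6 = 138.2617

A$138.26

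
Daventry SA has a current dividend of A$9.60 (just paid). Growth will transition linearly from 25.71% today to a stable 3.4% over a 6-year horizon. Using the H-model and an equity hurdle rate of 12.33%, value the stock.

A$183.11

H-model: P₀ = D₀[(1+g_L) + H(g_S−g_L)]/(r−g_L), with H = 6/2 = 3.
P₀ = 9.60 × [(1+0.034) + 3×(0.2571−0.034)] / (0.1233−0.034)
   = 9.60 × 1.7033 / 0.0893 = 183.1095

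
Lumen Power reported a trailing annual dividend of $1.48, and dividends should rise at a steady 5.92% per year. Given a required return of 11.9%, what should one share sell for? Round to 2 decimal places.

Gordon growth model: P₀ = D₁/(r − g). D₁ = 1.48 × (1 + 0.0592) = 1.5676.
P₀ = 1.5676 / (0.119 − 0.0592) = 1.5676 / 0.0598 = 26.2143

$26.21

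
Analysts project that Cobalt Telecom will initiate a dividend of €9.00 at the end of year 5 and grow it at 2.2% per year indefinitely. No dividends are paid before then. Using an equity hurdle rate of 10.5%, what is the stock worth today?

Deferred-dividend DDM. At t=4 the remaining stream is a growing perpetuity with first payment D_5 = 9.00.
V_4 = D_5/(r−g) = 9.00/(0.105−0.022) = 108.4337
P₀ = V_4/(1+r)^4 = 108.4337/(1+0.105)^4 = 72.7303

€72.73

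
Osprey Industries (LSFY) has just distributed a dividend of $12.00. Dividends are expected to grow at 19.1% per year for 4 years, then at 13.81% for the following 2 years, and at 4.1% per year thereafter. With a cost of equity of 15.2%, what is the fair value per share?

$204.61

Three-stage DDM. Project D₁…D_6; terminal Gordon value at t=6 with g = 0.041; discount at r = 0.152.
D_1 = 14.2920
D_2 = 17.0218
D_3 = 20.2729
D_4 = 24.1451
D_5 = 27.4795
D_6 = 31.2744
TV_6 = 32.5567/(0.152−0.041) = 293.3033
P₀ = Σ Dₜ/(1+r)ᵗ + TV_6/(1+r)^6 = 204.6149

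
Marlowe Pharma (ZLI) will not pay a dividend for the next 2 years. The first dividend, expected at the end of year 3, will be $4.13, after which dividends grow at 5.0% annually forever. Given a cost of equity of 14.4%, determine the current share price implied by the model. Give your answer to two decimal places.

Deferred-dividend DDM. At t=2 the remaining stream is a growing perpetuity with first payment D_3 = 4.13.
V_2 = D_3/(r−g) = 4.13/(0.144−0.05) = 43.9362
P₀ = V_2/(1+r)^2 = 43.9362/(1+0.144)^2 = 33.5715

$33.57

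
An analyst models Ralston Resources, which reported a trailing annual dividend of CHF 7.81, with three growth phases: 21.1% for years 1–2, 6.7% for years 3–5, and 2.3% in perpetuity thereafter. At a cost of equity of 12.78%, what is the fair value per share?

Three-stage DDM. Project D₁…D_5; terminal Gordon value at t=5 with g = 0.023; discount at r = 0.1278.
D_1 = 9.4579
D_2 = 11.4535
D_3 = 12.2209
D_4 = 13.0397
D_5 = 13.9134
TV_5 = 14.2334/(0.1278−0.023) = 135.8147
P₀ = Σ Dₜ/(1+r)ᵗ + TV_5/(1+r)^5 = 116.0326

CHF 116.03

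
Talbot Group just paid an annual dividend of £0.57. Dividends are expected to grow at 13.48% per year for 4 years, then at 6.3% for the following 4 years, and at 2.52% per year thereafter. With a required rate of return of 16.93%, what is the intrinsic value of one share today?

£6.18

Three-stage DDM. Project D₁…D_8; terminal Gordon value at t=8 with g = 0.0252; discount at r = 0.1693.
D_1 = 0.6468
D_2 = 0.7340
D_3 = 0.8330
D_4 = 0.9453
D_5 = 1.0048
D_6 = 1.0681
D_7 = 1.1354
D_8 = 1.2069
TV_8 = 1.2374/(0.1693−0.0252) = 8.5868
P₀ = Σ Dₜ/(1+r)ᵗ + TV_8/(1+r)^8 = 6.1766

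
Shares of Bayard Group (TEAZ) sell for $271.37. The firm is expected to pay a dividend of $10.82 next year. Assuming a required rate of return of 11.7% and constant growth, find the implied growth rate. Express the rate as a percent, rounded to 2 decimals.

7.71%

From P₀ = D₁/(r − g), the implied growth is g = r − D₁/P₀.
g = 0.117 − 10.82/271.37 = 0.117 − 0.03987 = 0.07713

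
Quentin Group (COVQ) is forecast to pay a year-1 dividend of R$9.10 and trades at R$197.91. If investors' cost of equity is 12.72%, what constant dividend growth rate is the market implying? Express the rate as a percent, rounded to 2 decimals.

From P₀ = D₁/(r − g), the implied growth is g = r − D₁/P₀.
g = 0.1272 − 9.10/197.91 = 0.1272 − 0.04598 = 0.08122

8.12%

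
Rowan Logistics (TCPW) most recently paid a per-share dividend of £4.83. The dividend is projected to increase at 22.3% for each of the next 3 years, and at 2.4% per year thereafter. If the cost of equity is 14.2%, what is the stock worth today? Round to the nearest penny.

£68.13

Two-stage DDM. Project D₁…D_3 at 0.223, terminal growth 0.024, discount at r = 0.142.
D_1 = 5.9071
D_2 = 7.2244
D_3 = 8.8354
Terminal value at t=3: TV = D_4/(r−g) = 9.0475/(0.142−0.024) = 76.6734
P₀ = 5.9071/(1+0.142)^1 + 7.2244/(1+0.142)^2 + 8.8354/(1+0.142)^3 + 76.6734/(1+0.142)^3 = 68.1253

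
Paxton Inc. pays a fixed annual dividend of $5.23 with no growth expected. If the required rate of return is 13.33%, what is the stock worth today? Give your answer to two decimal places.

$39.23

Zero-growth DDM (perpetuity): P₀ = D/r = 5.23 / 0.1333 = 39.2348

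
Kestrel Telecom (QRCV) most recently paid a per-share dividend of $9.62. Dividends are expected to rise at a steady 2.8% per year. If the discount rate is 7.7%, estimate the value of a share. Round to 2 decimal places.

$201.82

Gordon growth model: P₀ = D₁/(r − g). D₁ = 9.62 × (1 + 0.028) = 9.8894.
P₀ = 9.8894 / (0.077 − 0.028) = 9.8894 / 0.049 = 201.8237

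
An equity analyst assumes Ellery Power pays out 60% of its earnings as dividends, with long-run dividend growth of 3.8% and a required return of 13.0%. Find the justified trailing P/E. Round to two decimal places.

Justified trailing P/E = b(1+g)/(r−g) = 0.60×(1+0.038)/(0.13−0.038) = 6.7696

6.77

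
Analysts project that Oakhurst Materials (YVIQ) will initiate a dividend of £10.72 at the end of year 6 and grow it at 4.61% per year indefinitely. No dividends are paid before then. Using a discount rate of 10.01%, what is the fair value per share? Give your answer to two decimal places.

£123.21

Deferred-dividend DDM. At t=5 the remaining stream is a growing perpetuity with first payment D_6 = 10.72.
V_5 = D_6/(r−g) = 10.72/(0.1001−0.0461) = 198.5185
P₀ = V_5/(1+r)^5 = 198.5185/(1+0.1001)^5 = 123.2084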